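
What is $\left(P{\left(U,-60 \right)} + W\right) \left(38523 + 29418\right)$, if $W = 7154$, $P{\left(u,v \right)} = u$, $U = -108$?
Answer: $478712286$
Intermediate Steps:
$\left(P{\left(U,-60 \right)} + W\right) \left(38523 + 29418\right) = \left(-108 + 7154\right) \left(38523 + 29418\right) = 7046 \cdot 67941 = 478712286$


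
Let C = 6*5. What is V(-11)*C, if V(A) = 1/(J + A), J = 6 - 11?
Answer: -15/8 ≈ -1.8750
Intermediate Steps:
J = -5
V(A) = 1/(-5 + A)
C = 30
V(-11)*C = 30/(-5 - 11) = 30/(-16) = -1/16*30 = -15/8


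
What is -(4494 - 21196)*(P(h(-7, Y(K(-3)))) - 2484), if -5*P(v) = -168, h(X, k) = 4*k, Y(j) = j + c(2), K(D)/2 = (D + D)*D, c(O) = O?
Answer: -204632904/5 ≈ -4.0927e+7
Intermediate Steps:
K(D) = 4*D² (K(D) = 2*((D + D)*D) = 2*((2*D)*D) = 2*(2*D²) = 4*D²)
Y(j) = 2 + j (Y(j) = j + 2 = 2 + j)
P(v) = 168/5 (P(v) = -⅕*(-168) = 168/5)
-(4494 - 21196)*(P(h(-7, Y(K(-3)))) - 2484) = -(4494 - 21196)*(168/5 - 2484) = -(-16702)*(-12252)/5 = -1*204632904/5 = -204632904/5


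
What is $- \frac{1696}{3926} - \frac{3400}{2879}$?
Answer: $- \frac{9115592}{5651477} \approx -1.613$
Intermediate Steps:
$- \frac{1696}{3926} - \frac{3400}{2879} = \left(-1696\right) \frac{1}{3926} - \frac{3400}{2879} = - \frac{848}{1963} - \frac{3400}{2879} = - \frac{9115592}{5651477}$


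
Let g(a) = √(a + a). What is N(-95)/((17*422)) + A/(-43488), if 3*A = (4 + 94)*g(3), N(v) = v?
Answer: -95/7174 - 49*√6/65232 ≈ -0.015082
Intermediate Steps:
g(a) = √2*√a (g(a) = √(2*a) = √2*√a)
A = 98*√6/3 (A = ((4 + 94)*(√2*√3))/3 = (98*√6)/3 = 98*√6/3 ≈ 80.017)
N(-95)/((17*422)) + A/(-43488) = -95/(17*422) + (98*√6/3)/(-43488) = -95/7174 + (98*√6/3)*(-1/43488) = -95*1/7174 - 49*√6/65232 = -95/7174 - 49*√6/65232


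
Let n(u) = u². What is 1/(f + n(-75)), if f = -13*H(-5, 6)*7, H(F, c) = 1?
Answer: 1/5534 ≈ 0.00018070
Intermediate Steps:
f = -91 (f = -13*1*7 = -13*7 = -91)
1/(f + n(-75)) = 1/(-91 + (-75)²) = 1/(-91 + 5625) = 1/5534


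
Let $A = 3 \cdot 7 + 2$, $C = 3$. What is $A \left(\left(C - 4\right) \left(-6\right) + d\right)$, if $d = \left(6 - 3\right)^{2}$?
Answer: $345$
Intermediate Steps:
$A = 23$ ($A = 21 + 2 = 23$)
$d = 9$ ($d = 3^{2} = 9$)
$A \left(\left(C - 4\right) \left(-6\right) + d\right) = 23 \left(\left(3 - 4\right) \left(-6\right) + 9\right) = 23 \left(\left(-1\right) \left(-6\right) + 9\right) = 23 \left(6 + 9\right) = 23 \cdot 15 = 345$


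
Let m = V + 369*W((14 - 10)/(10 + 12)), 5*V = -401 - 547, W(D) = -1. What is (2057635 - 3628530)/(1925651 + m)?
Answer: -7854475/9625462 ≈ -0.81601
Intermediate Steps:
V = -948/5 (V = (-401 - 547)/5 = (⅕)*(-948) = -948/5 ≈ -189.60)
m = -2793/5 (m = -948/5 + 369*(-1) = -948/5 - 369 = -2793/5 ≈ -558.60)
(2057635 - 3628530)/(1925651 + m) = (2057635 - 3628530)/(1925651 - 2793/5) = -1570895/9625462/5 = -1570895*5/9625462 = -7854475/9625462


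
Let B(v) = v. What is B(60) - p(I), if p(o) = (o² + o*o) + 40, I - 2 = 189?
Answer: -72942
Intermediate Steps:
I = 191 (I = 2 + 189 = 191)
p(o) = 40 + 2*o² (p(o) = (o² + o²) + 40 = 2*o² + 40 = 40 + 2*o²)
B(60) - p(I) = 60 - (40 + 2*191²) = 60 - (40 + 2*36481) = 60 - (40 + 72962) = 60 - 1*73002 = 60 - 73002 = -72942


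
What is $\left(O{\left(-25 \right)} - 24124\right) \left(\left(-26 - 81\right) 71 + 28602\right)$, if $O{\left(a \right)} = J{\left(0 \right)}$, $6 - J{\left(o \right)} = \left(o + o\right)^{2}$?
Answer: $-506598590$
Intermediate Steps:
$J{\left(o \right)} = 6 - 4 o^{2}$ ($J{\left(o \right)} = 6 - \left(o + o\right)^{2} = 6 - \left(2 o\right)^{2} = 6 - 4 o^{2}$)
$O{\left(a \right)} = 6$ ($O{\left(a \right)} = 6 - 4 \cdot 0^{2} = 6 - 0 = 6 + 0 = 6$)
$\left(O{\left(-25 \right)} - 24124\right) \left(\left(-26 - 81\right) 71 + 28602\right) = \left(6 - 24124\right) \left(\left(-26 - 81\right) 71 + 28602\right) = - 24118 \left(\left(-107\right) 71 + 28602\right) = - 24118 \left(-7597 + 28602\right) = \left(-24118\right) 21005 = -506598590$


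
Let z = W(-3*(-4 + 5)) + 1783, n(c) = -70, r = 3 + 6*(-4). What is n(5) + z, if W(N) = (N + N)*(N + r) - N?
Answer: 1860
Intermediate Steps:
r = -21 (r = 3 - 24 = -21)
W(N) = -N + 2*N*(-21 + N) (W(N) = (N + N)*(N - 21) - N = (2*N)*(-21 + N) - N = 2*N*(-21 + N) - N = -N + 2*N*(-21 + N))
z = 1930 (z = (-3*(-4 + 5))*(-43 + 2*(-3*(-4 + 5))) + 1783 = (-3*1)*(-43 + 2*(-3*1)) + 1783 = -3*(-43 + 2*(-3)) + 1783 = -3*(-43 - 6) + 1783 = -3*(-49) + 1783 = 147 + 1783 = 1930)
n(5) + z = -70 + 1930 = 1860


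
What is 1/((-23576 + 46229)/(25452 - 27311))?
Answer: -1859/22653 ≈ -0.082064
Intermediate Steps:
1/((-23576 + 46229)/(25452 - 27311)) = 1/(22653/(-1859)) = 1/(22653*(-1/1859)) = 1/(-22653/1859) = -1859/22653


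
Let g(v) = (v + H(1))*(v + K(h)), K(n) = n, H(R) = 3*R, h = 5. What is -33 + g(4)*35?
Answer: 2172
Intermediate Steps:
g(v) = (3 + v)*(5 + v) (g(v) = (v + 3*1)*(v + 5) = (v + 3)*(5 + v) = (3 + v)*(5 + v))
-33 + g(4)*35 = -33 + (15 + 4² + 8*4)*35 = -33 + (15 + 16 + 32)*35 = -33 + 63*35 = -33 + 2205 = 2172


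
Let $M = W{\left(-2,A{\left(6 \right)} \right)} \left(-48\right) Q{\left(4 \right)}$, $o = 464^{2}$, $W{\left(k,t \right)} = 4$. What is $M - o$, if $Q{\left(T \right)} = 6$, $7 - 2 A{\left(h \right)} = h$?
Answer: $-216448$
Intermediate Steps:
$A{\left(h \right)} = \frac{7}{2} - \frac{h}{2}$
$o = 215296$
$M = -1152$ ($M = 4 \left(-48\right) 6 = \left(-192\right) 6 = -1152$)
$M - o = -1152 - 215296 = -216448$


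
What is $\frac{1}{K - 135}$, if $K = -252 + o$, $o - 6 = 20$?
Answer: $- \frac{1}{361} \approx -0.0027701$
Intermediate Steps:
$o = 26$ ($o = 6 + 20 = 26$)
$K = -226$ ($K = -252 + 26 = -226$)
$\frac{1}{K - 135} = \frac{1}{-226 - 135} = \frac{1}{-361} = - \frac{1}{361}$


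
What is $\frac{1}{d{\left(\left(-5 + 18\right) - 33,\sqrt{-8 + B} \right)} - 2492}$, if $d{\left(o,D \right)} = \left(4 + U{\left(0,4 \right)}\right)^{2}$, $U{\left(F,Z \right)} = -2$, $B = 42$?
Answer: $- \frac{1}{2488} \approx -0.00040193$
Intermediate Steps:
$d{\left(o,D \right)} = 4$ ($d{\left(o,D \right)} = \left(4 - 2\right)^{2} = 2^{2} = 4$)
$\frac{1}{d{\left(\left(-5 + 18\right) - 33,\sqrt{-8 + B} \right)} - 2492} = \frac{1}{4 - 2492} = \frac{1}{-2488} = - \frac{1}{2488}$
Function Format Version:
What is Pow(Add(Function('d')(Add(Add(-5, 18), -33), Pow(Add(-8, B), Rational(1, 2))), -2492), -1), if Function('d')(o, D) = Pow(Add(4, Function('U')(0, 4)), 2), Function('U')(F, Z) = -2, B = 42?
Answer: Rational(-1, 2488) ≈ -0.00040193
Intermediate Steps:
Function('d')(o, D) = 4 (Function('d')(o, D) = Pow(Add(4, -2), 2) = Pow(2, 2) = 4)
Pow(Add(Function('d')(Add(Add(-5, 18), -33), Pow(Add(-8, B), Rational(1, 2))), -2492), -1) = Pow(Add(4, -2492), -1) = Pow(-2488, -1) = Rational(-1, 2488)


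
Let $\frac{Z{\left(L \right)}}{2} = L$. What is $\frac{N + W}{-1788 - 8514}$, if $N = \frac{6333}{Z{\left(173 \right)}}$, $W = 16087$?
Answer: $- \frac{5572435}{3564492} \approx -1.5633$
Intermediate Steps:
$Z{\left(L \right)} = 2 L$
$N = \frac{6333}{346}$ ($N = \frac{6333}{2 \cdot 173} = \frac{6333}{346} \approx 18.303$)
$\frac{N + W}{-1788 - 8514} = \frac{\frac{6333}{346} + 16087}{-1788 - 8514} = \frac{5572435}{346 \left(-10302\right)} = \frac{5572435}{346} \left(- \frac{1}{10302}\right) = - \frac{5572435}{3564492}$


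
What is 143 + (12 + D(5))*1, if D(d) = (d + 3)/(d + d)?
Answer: 779/5 ≈ 155.80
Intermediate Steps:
D(d) = (3 + d)/(2*d) (D(d) = (3 + d)/((2*d)) = (3 + d)*(1/(2*d)) = (3 + d)/(2*d))
143 + (12 + D(5))*1 = 143 + (12 + (½)*(3 + 5)/5)*1 = 143 + (12 + (½)*(⅕)*8)*1 = 143 + (12 + ⅘)*1 = 143 + (64/5)*1 = 143 + 64/5 = 779/5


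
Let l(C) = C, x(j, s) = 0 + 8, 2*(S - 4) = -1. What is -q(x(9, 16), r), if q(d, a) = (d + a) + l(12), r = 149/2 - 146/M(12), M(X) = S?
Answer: -739/14 ≈ -52.786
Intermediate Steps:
S = 7/2 (S = 4 + (½)*(-1) = 4 - ½ = 7/2 ≈ 3.5000)
M(X) = 7/2
x(j, s) = 8
r = 459/14 (r = 149/2 - 146/7/2 = 149*(½) - 146*2/7 = 149/2 - 292/7 = 459/14 ≈ 32.786)
q(d, a) = 12 + a + d (q(d, a) = (d + a) + 12 = (a + d) + 12 = 12 + a + d)
-q(x(9, 16), r) = -(12 + 459/14 + 8) = -1*739/14 = -739/14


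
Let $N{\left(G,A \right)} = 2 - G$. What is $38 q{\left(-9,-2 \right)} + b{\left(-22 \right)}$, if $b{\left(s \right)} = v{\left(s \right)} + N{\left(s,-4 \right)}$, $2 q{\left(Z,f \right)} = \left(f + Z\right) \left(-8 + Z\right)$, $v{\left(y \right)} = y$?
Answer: $3555$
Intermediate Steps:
$q{\left(Z,f \right)} = \frac{\left(-8 + Z\right) \left(Z + f\right)}{2}$ ($q{\left(Z,f \right)} = \frac{\left(f + Z\right) \left(-8 + Z\right)}{2} = \frac{\left(Z + f\right) \left(-8 + Z\right)}{2} = \frac{\left(-8 + Z\right) \left(Z + f\right)}{2}$)
$b{\left(s \right)} = 2$ ($b{\left(s \right)} = s - \left(-2 + s\right) = 2$)
$38 q{\left(-9,-2 \right)} + b{\left(-22 \right)} = 38 \left(\frac{\left(-9\right)^{2}}{2} - -36 - -8 + \frac{1}{2} \left(-9\right) \left(-2\right)\right) + 2 = 38 \left(\frac{1}{2} \cdot 81 + 36 + 8 + 9\right) + 2 = 38 \left(\frac{81}{2} + 36 + 8 + 9\right) + 2 = 38 \cdot \frac{187}{2} + 2 = 3553 + 2 = 3555$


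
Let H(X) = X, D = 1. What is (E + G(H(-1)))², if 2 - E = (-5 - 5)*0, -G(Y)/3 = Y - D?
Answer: 64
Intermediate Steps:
G(Y) = 3 - 3*Y (G(Y) = -3*(Y - 1*1) = -3*(Y - 1) = -3*(-1 + Y) = 3 - 3*Y)
E = 2 (E = 2 - (-5 - 5)*0 = 2 - (-10)*0 = 2 - 1*0 = 2 + 0 = 2)
(E + G(H(-1)))² = (2 + (3 - 3*(-1)))² = (2 + (3 + 3))² = (2 + 6)² = 8² = 64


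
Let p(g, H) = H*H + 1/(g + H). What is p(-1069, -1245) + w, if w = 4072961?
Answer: 13011589603/2314 ≈ 5.6230e+6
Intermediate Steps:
p(g, H) = H² + 1/(H + g)
p(-1069, -1245) + w = (1 + (-1245)³ - 1069*(-1245)²)/(-1245 - 1069) + 4072961 = (1 - 1929781125 - 1069*1550025)/(-2314) + 4072961 = -(1 - 1929781125 - 1656976725)/2314 + 4072961 = -1/2314*(-3586757849) + 4072961 = 3586757849/2314 + 4072961 = 13011589603/2314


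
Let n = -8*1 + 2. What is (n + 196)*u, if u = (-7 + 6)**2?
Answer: 190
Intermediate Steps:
u = 1 (u = (-1)**2 = 1)
n = -6 (n = -8 + 2 = -6)
(n + 196)*u = (-6 + 196)*1 = 190*1 = 190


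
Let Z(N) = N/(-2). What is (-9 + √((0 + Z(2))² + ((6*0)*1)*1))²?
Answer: 64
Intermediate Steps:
Z(N) = -N/2 (Z(N) = N*(-½) = -N/2)
(-9 + √((0 + Z(2))² + ((6*0)*1)*1))² = (-9 + √((0 - ½*2)² + ((6*0)*1)*1))² = (-9 + √((0 - 1)² + (0*1)*1))² = (-9 + √((-1)² + 0*1))² = (-9 + √(1 + 0))² = (-9 + √1)² = (-9 + 1)² = (-8)² = 64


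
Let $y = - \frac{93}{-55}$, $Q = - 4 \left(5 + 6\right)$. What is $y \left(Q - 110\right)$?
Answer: $- \frac{1302}{5} \approx -260.4$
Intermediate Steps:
$Q = -44$ ($Q = \left(-4\right) 11 = -44$)
$y = \frac{93}{55}$ ($y = \left(-93\right) \left(- \frac{1}{55}\right) = \frac{93}{55} \approx 1.6909$)
$y \left(Q - 110\right) = \frac{93 \left(-44 - 110\right)}{55} = \frac{93}{55} \left(-154\right) = - \frac{1302}{5}$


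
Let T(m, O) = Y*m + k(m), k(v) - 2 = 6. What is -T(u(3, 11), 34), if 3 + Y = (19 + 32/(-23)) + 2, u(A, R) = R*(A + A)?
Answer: -25396/23 ≈ -1104.2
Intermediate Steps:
u(A, R) = 2*A*R (u(A, R) = R*(2*A) = 2*A*R)
Y = 382/23 (Y = -3 + ((19 + 32/(-23)) + 2) = -3 + ((19 + 32*(-1/23)) + 2) = -3 + ((19 - 32/23) + 2) = -3 + (405/23 + 2) = -3 + 451/23 = 382/23 ≈ 16.609)
k(v) = 8 (k(v) = 2 + 6 = 8)
T(m, O) = 8 + 382*m/23 (T(m, O) = 382*m/23 + 8 = 8 + 382*m/23)
-T(u(3, 11), 34) = -(8 + 382*(2*3*11)/23) = -(8 + (382/23)*66) = -(8 + 25212/23) = -1*25396/23 = -25396/23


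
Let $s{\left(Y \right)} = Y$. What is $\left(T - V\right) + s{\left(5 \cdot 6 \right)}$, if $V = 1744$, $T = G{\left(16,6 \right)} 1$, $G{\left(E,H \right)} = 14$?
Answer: $-1700$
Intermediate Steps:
$T = 14$ ($T = 14 \cdot 1 = 14$)
$\left(T - V\right) + s{\left(5 \cdot 6 \right)} = \left(14 - 1744\right) + 5 \cdot 6 = \left(14 - 1744\right) + 30 = -1730 + 30 = -1700$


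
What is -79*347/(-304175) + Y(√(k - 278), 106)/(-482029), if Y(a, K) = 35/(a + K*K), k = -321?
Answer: 333645459818684743/3702134571824413425 + 7*I*√599/12171067878111 ≈ 0.090122 + 1.4076e-11*I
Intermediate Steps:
Y(a, K) = 35/(a + K²)
-79*347/(-304175) + Y(√(k - 278), 106)/(-482029) = -79*347/(-304175) + (35/(√(-321 - 278) + 106²))/(-482029) = -27413*(-1/304175) + (35/(√(-599) + 11236))*(-1/482029) = 27413/304175 + (35/(I*√599 + 11236))*(-1/482029) = 27413/304175 + (35/(11236 + I*√599))*(-1/482029) = 27413/304175 - 35/(482029*(11236 + I*√599))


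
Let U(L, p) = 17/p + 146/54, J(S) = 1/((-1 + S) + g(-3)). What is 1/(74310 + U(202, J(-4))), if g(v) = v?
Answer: 27/2002771 ≈ 1.3481e-5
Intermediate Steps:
J(S) = 1/(-4 + S) (J(S) = 1/((-1 + S) - 3) = 1/(-4 + S))
U(L, p) = 73/27 + 17/p (U(L, p) = 17/p + 146*(1/54) = 17/p + 73/27 = 73/27 + 17/p)
1/(74310 + U(202, J(-4))) = 1/(74310 + (73/27 + 17/(1/(-4 - 4)))) = 1/(74310 + (73/27 + 17/(1/(-8)))) = 1/(74310 + (73/27 + 17/(-⅛))) = 1/(74310 + (73/27 + 17*(-8))) = 1/(74310 + (73/27 - 136)) = 1/(74310 - 3599/27) = 1/(2002771/27) = 27/2002771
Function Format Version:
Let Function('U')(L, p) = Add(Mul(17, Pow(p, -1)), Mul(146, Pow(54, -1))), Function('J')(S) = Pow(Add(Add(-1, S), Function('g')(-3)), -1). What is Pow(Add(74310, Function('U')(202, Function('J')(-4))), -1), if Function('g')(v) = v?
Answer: Rational(27, 2002771) ≈ 1.3481e-5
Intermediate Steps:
Function('J')(S) = Pow(Add(-4, S), -1) (Function('J')(S) = Pow(Add(Add(-1, S), -3), -1) = Pow(Add(-4, S), -1))
Function('U')(L, p) = Add(Rational(73, 27), Mul(17, Pow(p, -1))) (Function('U')(L, p) = Add(Mul(17, Pow(p, -1)), Mul(146, Rational(1, 54))) = Add(Mul(17, Pow(p, -1)), Rational(73, 27)) = Add(Rational(73, 27), Mul(17, Pow(p, -1))))
Pow(Add(74310, Function('U')(202, Function('J')(-4))), -1) = Pow(Add(74310, Add(Rational(73, 27), Mul(17, Pow(Pow(Add(-4, -4), -1), -1)))), -1) = Pow(Add(74310, Add(Rational(73, 27), Mul(17, Pow(Pow(-8, -1), -1)))), -1) = Pow(Add(74310, Add(Rational(73, 27), Mul(17, Pow(Rational(-1, 8), -1)))), -1) = Pow(Add(74310, Add(Rational(73, 27), Mul(17, -8))), -1) = Pow(Add(74310, Add(Rational(73, 27), -136)), -1) = Pow(Add(74310, Rational(-3599, 27)), -1) = Pow(Rational(2002771, 27), -1) = Rational(27, 2002771)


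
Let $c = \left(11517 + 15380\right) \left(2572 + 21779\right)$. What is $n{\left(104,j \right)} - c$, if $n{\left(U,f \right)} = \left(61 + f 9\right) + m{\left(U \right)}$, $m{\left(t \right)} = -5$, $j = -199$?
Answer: $-654970582$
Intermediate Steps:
$c = 654968847$ ($c = 26897 \cdot 24351 = 654968847$)
$n{\left(U,f \right)} = 56 + 9 f$ ($n{\left(U,f \right)} = \left(61 + f 9\right) - 5 = \left(61 + 9 f\right) - 5 = 56 + 9 f$)
$n{\left(104,j \right)} - c = \left(56 + 9 \left(-199\right)\right) - 654968847 = \left(56 - 1791\right) - 654968847 = -1735 - 654968847 = -654970582$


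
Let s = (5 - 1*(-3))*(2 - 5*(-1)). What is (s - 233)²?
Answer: 31329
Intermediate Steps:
s = 56 (s = (5 + 3)*(2 + 5) = 8*7 = 56)
(s - 233)² = (56 - 233)² = (-177)² = 31329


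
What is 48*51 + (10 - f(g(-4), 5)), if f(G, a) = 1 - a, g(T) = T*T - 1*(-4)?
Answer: 2462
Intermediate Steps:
g(T) = 4 + T**2 (g(T) = T**2 + 4 = 4 + T**2)
48*51 + (10 - f(g(-4), 5)) = 48*51 + (10 - (1 - 1*5)) = 2448 + (10 - (1 - 5)) = 2448 + (10 - 1*(-4)) = 2448 + (10 + 4) = 2448 + 14 = 2462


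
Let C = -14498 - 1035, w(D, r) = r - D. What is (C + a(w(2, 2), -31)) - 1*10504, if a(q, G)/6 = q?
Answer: -26037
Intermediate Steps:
a(q, G) = 6*q
C = -15533
(C + a(w(2, 2), -31)) - 1*10504 = (-15533 + 6*(2 - 1*2)) - 1*10504 = (-15533 + 6*(2 - 2)) - 10504 = (-15533 + 6*0) - 10504 = (-15533 + 0) - 10504 = -15533 - 10504 = -26037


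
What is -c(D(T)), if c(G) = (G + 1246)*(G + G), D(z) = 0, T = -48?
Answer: 0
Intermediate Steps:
c(G) = 2*G*(1246 + G) (c(G) = (1246 + G)*(2*G) = 2*G*(1246 + G))
-c(D(T)) = -2*0*(1246 + 0) = -2*0*1246 = -1*0 = 0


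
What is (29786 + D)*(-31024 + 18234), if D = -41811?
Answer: 153799750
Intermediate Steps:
(29786 + D)*(-31024 + 18234) = (29786 - 41811)*(-31024 + 18234) = -12025*(-12790) = 153799750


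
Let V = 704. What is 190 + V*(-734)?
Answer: -516546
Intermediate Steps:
190 + V*(-734) = 190 + 704*(-734) = 190 - 516736 = -516546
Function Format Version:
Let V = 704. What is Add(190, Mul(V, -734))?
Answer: -516546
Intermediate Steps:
Add(190, Mul(V, -734)) = Add(190, Mul(704, -734)) = Add(190, -516736) = -516546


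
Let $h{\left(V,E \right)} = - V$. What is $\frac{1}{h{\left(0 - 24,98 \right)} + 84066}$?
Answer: $\frac{1}{84090} \approx 1.1892 \cdot 10^{-5}$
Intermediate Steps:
$\frac{1}{h{\left(0 - 24,98 \right)} + 84066} = \frac{1}{- (0 - 24) + 84066} = \frac{1}{\left(-1\right) \left(-24\right) + 84066} = \frac{1}{24 + 84066} = \frac{1}{84090}$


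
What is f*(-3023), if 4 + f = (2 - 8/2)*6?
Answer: 48368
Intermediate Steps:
f = -16 (f = -4 + (2 - 8/2)*6 = -4 + (2 - 8*½)*6 = -4 + (2 - 4)*6 = -4 - 2*6 = -4 - 12 = -16)
f*(-3023) = -16*(-3023) = 48368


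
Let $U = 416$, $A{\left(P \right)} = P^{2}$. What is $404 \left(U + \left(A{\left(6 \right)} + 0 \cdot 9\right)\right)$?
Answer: $182608$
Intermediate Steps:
$404 \left(U + \left(A{\left(6 \right)} + 0 \cdot 9\right)\right) = 404 \left(416 + \left(6^{2} + 0 \cdot 9\right)\right) = 404 \left(416 + \left(36 + 0\right)\right) = 404 \left(416 + 36\right) = 404 \cdot 452 = 182608$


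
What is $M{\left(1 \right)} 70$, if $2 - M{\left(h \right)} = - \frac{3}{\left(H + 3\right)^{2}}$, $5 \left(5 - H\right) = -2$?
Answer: $\frac{6005}{42} \approx 142.98$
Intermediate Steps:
$H = \frac{27}{5}$ ($H = 5 - - \frac{2}{5} = 5 + \frac{2}{5} = \frac{27}{5} \approx 5.4$)
$M{\left(h \right)} = \frac{1201}{588}$ ($M{\left(h \right)} = 2 - - \frac{3}{\left(\frac{27}{5} + 3\right)^{2}} = 2 - - \frac{3}{\left(\frac{42}{5}\right)^{2}} = 2 - - \frac{3}{\frac{1764}{25}} = 2 - \left(-3\right) \frac{25}{1764} = 2 - - \frac{25}{588} = 2 + \frac{25}{588} = \frac{1201}{588}$)
$M{\left(1 \right)} 70 = \frac{1201}{588} \cdot 70 = \frac{6005}{42}$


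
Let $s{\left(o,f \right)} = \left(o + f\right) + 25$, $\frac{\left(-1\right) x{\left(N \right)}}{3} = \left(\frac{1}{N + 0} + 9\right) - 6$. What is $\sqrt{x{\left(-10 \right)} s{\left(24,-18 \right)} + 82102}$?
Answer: $\frac{11 \sqrt{67630}}{10} \approx 286.06$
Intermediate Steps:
$x{\left(N \right)} = -9 - \frac{3}{N}$ ($x{\left(N \right)} = - 3 \left(\left(\frac{1}{N + 0} + 9\right) - 6\right) = - 3 \left(\left(\frac{1}{N} + 9\right) - 6\right) = - 3 \left(\left(9 + \frac{1}{N}\right) - 6\right) = - 3 \left(3 + \frac{1}{N}\right) = -9 - \frac{3}{N}$)
$s{\left(o,f \right)} = 25 + f + o$ ($s{\left(o,f \right)} = \left(f + o\right) + 25 = 25 + f + o$)
$\sqrt{x{\left(-10 \right)} s{\left(24,-18 \right)} + 82102} = \sqrt{\left(-9 - \frac{3}{-10}\right) \left(25 - 18 + 24\right) + 82102} = \sqrt{\left(-9 - - \frac{3}{10}\right) 31 + 82102} = \sqrt{\left(-9 + \frac{3}{10}\right) 31 + 82102} = \sqrt{\left(- \frac{87}{10}\right) 31 + 82102} = \sqrt{- \frac{2697}{10} + 82102} = \sqrt{\frac{818323}{10}} = \frac{11 \sqrt{67630}}{10}$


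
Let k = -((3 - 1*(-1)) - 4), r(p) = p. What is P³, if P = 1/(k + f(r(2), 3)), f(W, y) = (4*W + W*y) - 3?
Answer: 1/1331 ≈ 0.00075131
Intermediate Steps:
f(W, y) = -3 + 4*W + W*y
k = 0 (k = -((3 + 1) - 4) = -(4 - 4) = -1*0 = 0)
P = 1/11 (P = 1/(0 + (-3 + 4*2 + 2*3)) = 1/(0 + (-3 + 8 + 6)) = 1/(0 + 11) = 1/11 ≈ 0.090909)
P³ = (1/11)³ = 1/1331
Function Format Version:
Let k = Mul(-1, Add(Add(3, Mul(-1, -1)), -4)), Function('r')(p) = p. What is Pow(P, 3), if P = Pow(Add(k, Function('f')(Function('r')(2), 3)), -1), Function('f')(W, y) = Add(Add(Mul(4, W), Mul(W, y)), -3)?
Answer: Rational(1, 1331) ≈ 0.00075131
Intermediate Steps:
Function('f')(W, y) = Add(-3, Mul(4, W), Mul(W, y))
k = 0 (k = Mul(-1, Add(Add(3, 1), -4)) = Mul(-1, Add(4, -4)) = Mul(-1, 0) = 0)
P = Rational(1, 11) (P = Pow(Add(0, Add(-3, Mul(4, 2), Mul(2, 3))), -1) = Pow(Add(0, Add(-3, 8, 6)), -1) = Pow(Add(0, 11), -1) = Pow(11, -1) = Rational(1, 11) ≈ 0.090909)
Pow(P, 3) = Pow(Rational(1, 11), 3) = Rational(1, 1331)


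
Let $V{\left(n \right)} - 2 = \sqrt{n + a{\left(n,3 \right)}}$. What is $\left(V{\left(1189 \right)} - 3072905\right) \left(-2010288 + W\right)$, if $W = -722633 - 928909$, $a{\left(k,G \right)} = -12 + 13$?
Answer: $11252448392490 - 3661830 \sqrt{1190} \approx 1.1252 \cdot 10^{13}$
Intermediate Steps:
$a{\left(k,G \right)} = 1$
$V{\left(n \right)} = 2 + \sqrt{1 + n}$ ($V{\left(n \right)} = 2 + \sqrt{n + 1} = 2 + \sqrt{1 + n}$)
$W = -1651542$
$\left(V{\left(1189 \right)} - 3072905\right) \left(-2010288 + W\right) = \left(\left(2 + \sqrt{1 + 1189}\right) - 3072905\right) \left(-2010288 - 1651542\right) = \left(\left(2 + \sqrt{1190}\right) - 3072905\right) \left(-3661830\right) = \left(-3072903 + \sqrt{1190}\right) \left(-3661830\right) = 11252448392490 - 3661830 \sqrt{1190}$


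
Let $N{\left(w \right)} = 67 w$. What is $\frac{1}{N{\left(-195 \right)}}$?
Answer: $- \frac{1}{13065} \approx -7.654 \cdot 10^{-5}$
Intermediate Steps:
$\frac{1}{N{\left(-195 \right)}} = \frac{1}{67 \left(-195\right)} = \frac{1}{-13065} = - \frac{1}{13065}$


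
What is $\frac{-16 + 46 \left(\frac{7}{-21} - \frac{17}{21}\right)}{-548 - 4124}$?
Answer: $\frac{15}{1022} \approx 0.014677$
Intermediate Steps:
$\frac{-16 + 46 \left(\frac{7}{-21} - \frac{17}{21}\right)}{-548 - 4124} = \frac{-16 + 46 \left(7 \left(- \frac{1}{21}\right) - \frac{17}{21}\right)}{-4672} = \left(-16 + 46 \left(- \frac{1}{3} - \frac{17}{21}\right)\right) \left(- \frac{1}{4672}\right) = \left(-16 + 46 \left(- \frac{8}{7}\right)\right) \left(- \frac{1}{4672}\right) = \left(-16 - \frac{368}{7}\right) \left(- \frac{1}{4672}\right) = \left(- \frac{480}{7}\right) \left(- \frac{1}{4672}\right) = \frac{15}{1022}$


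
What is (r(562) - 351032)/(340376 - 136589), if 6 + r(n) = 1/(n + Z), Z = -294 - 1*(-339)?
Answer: -213080065/123698709 ≈ -1.7226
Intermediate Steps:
Z = 45 (Z = -294 + 339 = 45)
r(n) = -6 + 1/(45 + n) (r(n) = -6 + 1/(n + 45) = -6 + 1/(45 + n))
(r(562) - 351032)/(340376 - 136589) = ((-269 - 6*562)/(45 + 562) - 351032)/(340376 - 136589) = ((-269 - 3372)/607 - 351032)/203787 = ((1/607)*(-3641) - 351032)*(1/203787) = (-3641/607 - 351032)*(1/203787) = -213080065/607*1/203787 = -213080065/123698709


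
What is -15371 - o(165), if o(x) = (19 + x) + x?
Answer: -15720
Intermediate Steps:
o(x) = 19 + 2*x
-15371 - o(165) = -15371 - (19 + 2*165) = -15371 - (19 + 330) = -15371 - 1*349 = -15371 - 349 = -15720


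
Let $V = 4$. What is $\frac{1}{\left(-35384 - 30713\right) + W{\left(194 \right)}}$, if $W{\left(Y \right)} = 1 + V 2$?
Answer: $- \frac{1}{66088} \approx -1.5131 \cdot 10^{-5}$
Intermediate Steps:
$W{\left(Y \right)} = 9$ ($W{\left(Y \right)} = 1 + 4 \cdot 2 = 1 + 8 = 9$)
$\frac{1}{\left(-35384 - 30713\right) + W{\left(194 \right)}} = \frac{1}{\left(-35384 - 30713\right) + 9} = \frac{1}{-66097 + 9} = \frac{1}{-66088} = - \frac{1}{66088}$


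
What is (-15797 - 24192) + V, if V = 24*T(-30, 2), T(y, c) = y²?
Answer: -18389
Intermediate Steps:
V = 21600 (V = 24*(-30)² = 24*900 = 21600)
(-15797 - 24192) + V = (-15797 - 24192) + 21600 = -39989 + 21600 = -18389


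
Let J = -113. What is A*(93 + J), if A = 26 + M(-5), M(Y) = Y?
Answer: -420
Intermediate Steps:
A = 21 (A = 26 - 5 = 21)
A*(93 + J) = 21*(93 - 113) = 21*(-20) = -420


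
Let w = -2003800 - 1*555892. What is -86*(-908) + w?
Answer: -2481604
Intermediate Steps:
w = -2559692 (w = -2003800 - 555892 = -2559692)
-86*(-908) + w = -86*(-908) - 2559692 = 78088 - 2559692 = -2481604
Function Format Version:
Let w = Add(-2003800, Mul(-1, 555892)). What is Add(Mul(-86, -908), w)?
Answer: -2481604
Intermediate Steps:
w = -2559692 (w = Add(-2003800, -555892) = -2559692)
Add(Mul(-86, -908), w) = Add(Mul(-86, -908), -2559692) = Add(78088, -2559692) = -2481604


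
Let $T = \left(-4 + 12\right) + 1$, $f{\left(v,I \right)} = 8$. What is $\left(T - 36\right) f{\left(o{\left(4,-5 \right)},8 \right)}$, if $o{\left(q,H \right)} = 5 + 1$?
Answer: $-216$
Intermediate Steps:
$o{\left(q,H \right)} = 6$
$T = 9$ ($T = 8 + 1 = 9$)
$\left(T - 36\right) f{\left(o{\left(4,-5 \right)},8 \right)} = \left(9 - 36\right) 8 = \left(-27\right) 8 = -216$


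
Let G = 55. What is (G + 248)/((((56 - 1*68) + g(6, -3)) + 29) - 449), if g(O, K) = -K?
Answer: -101/143 ≈ -0.70629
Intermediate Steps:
(G + 248)/((((56 - 1*68) + g(6, -3)) + 29) - 449) = (55 + 248)/((((56 - 1*68) - 1*(-3)) + 29) - 449) = 303/((((56 - 68) + 3) + 29) - 449) = 303/(((-12 + 3) + 29) - 449) = 303/((-9 + 29) - 449) = 303/(20 - 449) = 303/(-429) = 303*(-1/429) = -101/143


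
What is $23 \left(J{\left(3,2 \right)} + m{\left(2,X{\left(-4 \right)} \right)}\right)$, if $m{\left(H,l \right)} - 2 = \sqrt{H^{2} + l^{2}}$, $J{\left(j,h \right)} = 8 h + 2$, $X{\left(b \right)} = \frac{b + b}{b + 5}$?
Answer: $460 + 46 \sqrt{17} \approx 649.66$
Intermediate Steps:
$X{\left(b \right)} = \frac{2 b}{5 + b}$
$J{\left(j,h \right)} = 2 + 8 h$
$m{\left(H,l \right)} = 2 + \sqrt{H^{2} + l^{2}}$
$23 \left(J{\left(3,2 \right)} + m{\left(2,X{\left(-4 \right)} \right)}\right) = 23 \left(\left(2 + 8 \cdot 2\right) + \left(2 + \sqrt{2^{2} + \left(2 \left(-4\right) \frac{1}{5 - 4}\right)^{2}}\right)\right) = 23 \left(\left(2 + 16\right) + \left(2 + \sqrt{4 + \left(2 \left(-4\right) 1^{-1}\right)^{2}}\right)\right) = 23 \left(18 + \left(2 + \sqrt{4 + \left(2 \left(-4\right) 1\right)^{2}}\right)\right) = 23 \left(18 + \left(2 + \sqrt{4 + \left(-8\right)^{2}}\right)\right) = 23 \left(18 + \left(2 + \sqrt{4 + 64}\right)\right) = 23 \left(18 + \left(2 + \sqrt{68}\right)\right) = 23 \left(18 + \left(2 + 2 \sqrt{17}\right)\right) = 23 \left(20 + 2 \sqrt{17}\right) = 460 + 46 \sqrt{17}$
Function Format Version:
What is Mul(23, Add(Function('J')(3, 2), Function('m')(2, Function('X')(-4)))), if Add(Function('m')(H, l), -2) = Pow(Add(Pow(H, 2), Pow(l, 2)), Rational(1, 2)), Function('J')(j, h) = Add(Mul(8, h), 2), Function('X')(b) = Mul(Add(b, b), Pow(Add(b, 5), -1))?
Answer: Add(460, Mul(46, Pow(17, Rational(1, 2)))) ≈ 649.66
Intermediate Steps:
Function('X')(b) = Mul(2, b, Pow(Add(5, b), -1)) (Function('X')(b) = Mul(Mul(2, b), Pow(Add(5, b), -1)) = Mul(2, b, Pow(Add(5, b), -1)))
Function('J')(j, h) = Add(2, Mul(8, h))
Function('m')(H, l) = Add(2, Pow(Add(Pow(H, 2), Pow(l, 2)), Rational(1, 2)))
Mul(23, Add(Function('J')(3, 2), Function('m')(2, Function('X')(-4)))) = Mul(23, Add(Add(2, Mul(8, 2)), Add(2, Pow(Add(Pow(2, 2), Pow(Mul(2, -4, Pow(Add(5, -4), -1)), 2)), Rational(1, 2))))) = Mul(23, Add(Add(2, 16), Add(2, Pow(Add(4, Pow(Mul(2, -4, Pow(1, -1)), 2)), Rational(1, 2))))) = Mul(23, Add(18, Add(2, Pow(Add(4, Pow(Mul(2, -4, 1), 2)), Rational(1, 2))))) = Mul(23, Add(18, Add(2, Pow(Add(4, Pow(-8, 2)), Rational(1, 2))))) = Mul(23, Add(18, Add(2, Pow(Add(4, 64), Rational(1, 2))))) = Mul(23, Add(18, Add(2, Pow(68, Rational(1, 2))))) = Mul(23, Add(18, Add(2, Mul(2, Pow(17, Rational(1, 2)))))) = Mul(23, Add(20, Mul(2, Pow(17, Rational(1, 2))))) = Add(460, Mul(46, Pow(17, Rational(1, 2))))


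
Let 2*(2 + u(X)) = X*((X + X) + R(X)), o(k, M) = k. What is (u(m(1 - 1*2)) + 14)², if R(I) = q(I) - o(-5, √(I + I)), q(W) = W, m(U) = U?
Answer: 121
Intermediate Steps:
R(I) = 5 + I (R(I) = I - 1*(-5) = I + 5 = 5 + I)
u(X) = -2 + X*(5 + 3*X)/2 (u(X) = -2 + (X*((X + X) + (5 + X)))/2 = -2 + (X*(2*X + (5 + X)))/2 = -2 + (X*(5 + 3*X))/2 = -2 + X*(5 + 3*X)/2)
(u(m(1 - 1*2)) + 14)² = ((-2 + 3*(1 - 1*2)²/2 + 5*(1 - 1*2)/2) + 14)² = ((-2 + 3*(1 - 2)²/2 + 5*(1 - 2)/2) + 14)² = ((-2 + (3/2)*(-1)² + (5/2)*(-1)) + 14)² = ((-2 + (3/2)*1 - 5/2) + 14)² = ((-2 + 3/2 - 5/2) + 14)² = (-3 + 14)² = 11² = 121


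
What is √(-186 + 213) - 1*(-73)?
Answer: 73 + 3*√3 ≈ 78.196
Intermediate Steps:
√(-186 + 213) - 1*(-73) = √27 + 73 = 3*√3 + 73 = 73 + 3*√3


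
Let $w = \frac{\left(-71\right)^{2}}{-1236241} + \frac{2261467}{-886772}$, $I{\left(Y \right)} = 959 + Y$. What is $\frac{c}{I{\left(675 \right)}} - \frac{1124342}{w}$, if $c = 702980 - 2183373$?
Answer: $\frac{2009883069999348905849}{4575507916187166} \approx 4.3927 \cdot 10^{5}$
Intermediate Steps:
$c = -1480393$ ($c = 702980 - 2183373 = -1480393$)
$w = - \frac{2800188443199}{1096263904052}$ ($w = 5041 \left(- \frac{1}{1236241}\right) + 2261467 \left(- \frac{1}{886772}\right) = - \frac{5041}{1236241} - \frac{2261467}{886772} = - \frac{2800188443199}{1096263904052} \approx -2.5543$)
$\frac{c}{I{\left(675 \right)}} - \frac{1124342}{w} = - \frac{1480393}{959 + 675} - \frac{1124342}{- \frac{2800188443199}{1096263904052}} = - \frac{1480393}{1634} - - \frac{1232575550409633784}{2800188443199} = \left(-1480393\right) \frac{1}{1634} + \frac{1232575550409633784}{2800188443199} = - \frac{1480393}{1634} + \frac{1232575550409633784}{2800188443199} = \frac{2009883069999348905849}{4575507916187166}$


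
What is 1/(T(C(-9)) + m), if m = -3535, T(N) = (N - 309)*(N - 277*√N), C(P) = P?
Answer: -673/69832743493 - 264258*I/69832743493 ≈ -9.6373e-9 - 3.7842e-6*I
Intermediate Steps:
T(N) = (-309 + N)*(N - 277*√N)
1/(T(C(-9)) + m) = 1/(((-9)² - 309*(-9) - (-7479)*I + 85593*√(-9)) - 3535) = 1/((81 + 2781 - (-7479)*I + 85593*(3*I)) - 3535) = 1/((81 + 2781 + 7479*I + 256779*I) - 3535) = 1/((2862 + 264258*I) - 3535) = 1/(-673 + 264258*I) = (-673 - 264258*I)/69832743493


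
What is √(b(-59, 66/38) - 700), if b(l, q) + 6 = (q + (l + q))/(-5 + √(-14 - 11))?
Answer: √(-1011446 + 8018*I)/38 ≈ 0.1049 + 26.466*I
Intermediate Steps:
b(l, q) = -6 + (-5 - 5*I)*(l + 2*q)/50 (b(l, q) = -6 + (q + (l + q))/(-5 + √(-14 - 11)) = -6 + (l + 2*q)/(-5 + √(-25)) = -6 + (l + 2*q)/(-5 + 5*I) = -6 + (l + 2*q)*((-5 - 5*I)/50) = -6 + (-5 - 5*I)*(l + 2*q)/50)
√(b(-59, 66/38) - 700) = √((-6 - 66/(5*38) - ⅒*(-59) - I*66/38/5 - ⅒*I*(-59)) - 700) = √((-6 - 66/(5*38) + 59/10 - I*66*(1/38)/5 + 59*I/10) - 700) = √((-6 - ⅕*33/19 + 59/10 - ⅕*I*33/19 + 59*I/10) - 700) = √((-6 - 33/95 + 59/10 - 33*I/95 + 59*I/10) - 700) = √((-17/38 + 211*I/38) - 700) = √(-26617/38 + 211*I/38)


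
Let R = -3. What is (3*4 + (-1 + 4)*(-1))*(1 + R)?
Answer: -18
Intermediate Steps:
(3*4 + (-1 + 4)*(-1))*(1 + R) = (3*4 + (-1 + 4)*(-1))*(1 - 3) = (12 + 3*(-1))*(-2) = (12 - 3)*(-2) = 9*(-2) = -18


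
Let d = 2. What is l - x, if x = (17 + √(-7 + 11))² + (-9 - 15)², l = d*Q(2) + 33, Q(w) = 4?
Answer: -896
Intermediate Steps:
l = 41 (l = 2*4 + 33 = 8 + 33 = 41)
x = 937 (x = (17 + √4)² + (-24)² = (17 + 2)² + 576 = 19² + 576 = 361 + 576 = 937)
l - x = 41 - 1*937 = 41 - 937 = -896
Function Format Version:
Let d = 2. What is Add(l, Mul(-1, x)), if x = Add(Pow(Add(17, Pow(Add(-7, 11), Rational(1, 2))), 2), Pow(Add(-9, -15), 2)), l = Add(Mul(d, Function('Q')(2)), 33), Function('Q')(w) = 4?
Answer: -896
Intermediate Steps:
l = 41 (l = Add(Mul(2, 4), 33) = Add(8, 33) = 41)
x = 937 (x = Add(Pow(Add(17, Pow(4, Rational(1, 2))), 2), Pow(-24, 2)) = Add(Pow(Add(17, 2), 2), 576) = Add(Pow(19, 2), 576) = Add(361, 576) = 937)
Add(l, Mul(-1, x)) = Add(41, Mul(-1, 937)) = Add(41, -937) = -896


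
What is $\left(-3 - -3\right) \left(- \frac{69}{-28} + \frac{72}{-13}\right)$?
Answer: $0$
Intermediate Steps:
$\left(-3 - -3\right) \left(- \frac{69}{-28} + \frac{72}{-13}\right) = \left(-3 + 3\right) \left(\left(-69\right) \left(- \frac{1}{28}\right) + 72 \left(- \frac{1}{13}\right)\right) = 0 \left(\frac{69}{28} - \frac{72}{13}\right) = 0 \left(- \frac{1119}{364}\right) = 0$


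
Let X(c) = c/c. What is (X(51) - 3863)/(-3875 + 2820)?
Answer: 3862/1055 ≈ 3.6607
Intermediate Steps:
X(c) = 1
(X(51) - 3863)/(-3875 + 2820) = (1 - 3863)/(-3875 + 2820) = -3862/(-1055) = -3862*(-1/1055) = 3862/1055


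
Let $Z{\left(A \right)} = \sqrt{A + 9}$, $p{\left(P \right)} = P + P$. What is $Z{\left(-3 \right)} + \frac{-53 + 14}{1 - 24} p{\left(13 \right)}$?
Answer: $\frac{1014}{23} + \sqrt{6} \approx 46.536$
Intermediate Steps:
$p{\left(P \right)} = 2 P$
$Z{\left(A \right)} = \sqrt{9 + A}$
$Z{\left(-3 \right)} + \frac{-53 + 14}{1 - 24} p{\left(13 \right)} = \sqrt{9 - 3} + \frac{-53 + 14}{1 - 24} \cdot 2 \cdot 13 = \sqrt{6} + - \frac{39}{-23} \cdot 26 = \sqrt{6} + \left(-39\right) \left(- \frac{1}{23}\right) 26 = \sqrt{6} + \frac{39}{23} \cdot 26 = \sqrt{6} + \frac{1014}{23} = \frac{1014}{23} + \sqrt{6}$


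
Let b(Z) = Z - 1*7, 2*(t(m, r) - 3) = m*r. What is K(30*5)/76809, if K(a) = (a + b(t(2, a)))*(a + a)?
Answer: 29600/25603 ≈ 1.1561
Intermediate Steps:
t(m, r) = 3 + m*r/2 (t(m, r) = 3 + (m*r)/2 = 3 + m*r/2)
b(Z) = -7 + Z (b(Z) = Z - 7 = -7 + Z)
K(a) = 2*a*(-4 + 2*a) (K(a) = (a + (-7 + (3 + (½)*2*a)))*(a + a) = (a + (-7 + (3 + a)))*(2*a) = (a + (-4 + a))*(2*a) = (-4 + 2*a)*(2*a) = 2*a*(-4 + 2*a))
K(30*5)/76809 = (4*(30*5)*(-2 + 30*5))/76809 = (4*150*(-2 + 150))*(1/76809) = (4*150*148)*(1/76809) = 88800*(1/76809) = 29600/25603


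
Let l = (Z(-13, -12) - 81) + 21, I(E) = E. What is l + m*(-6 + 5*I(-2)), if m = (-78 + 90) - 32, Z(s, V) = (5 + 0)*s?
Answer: 195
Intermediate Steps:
Z(s, V) = 5*s
l = -125 (l = (5*(-13) - 81) + 21 = (-65 - 81) + 21 = -146 + 21 = -125)
m = -20 (m = 12 - 32 = -20)
l + m*(-6 + 5*I(-2)) = -125 - 20*(-6 + 5*(-2)) = -125 - 20*(-6 - 10) = -125 - 20*(-16) = -125 + 320 = 195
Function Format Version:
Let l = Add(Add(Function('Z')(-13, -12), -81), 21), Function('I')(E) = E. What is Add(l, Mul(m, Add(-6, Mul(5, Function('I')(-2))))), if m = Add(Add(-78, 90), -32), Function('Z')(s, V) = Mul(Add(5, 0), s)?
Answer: 195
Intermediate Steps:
Function('Z')(s, V) = Mul(5, s)
l = -125 (l = Add(Add(Mul(5, -13), -81), 21) = Add(Add(-65, -81), 21) = Add(-146, 21) = -125)
m = -20 (m = Add(12, -32) = -20)
Add(l, Mul(m, Add(-6, Mul(5, Function('I')(-2))))) = Add(-125, Mul(-20, Add(-6, Mul(5, -2)))) = Add(-125, Mul(-20, Add(-6, -10))) = Add(-125, Mul(-20, -16)) = Add(-125, 320) = 195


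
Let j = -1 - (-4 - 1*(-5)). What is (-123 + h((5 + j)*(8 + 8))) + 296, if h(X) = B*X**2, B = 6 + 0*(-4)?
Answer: 13997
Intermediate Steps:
j = -2 (j = -1 - (-4 + 5) = -1 - 1*1 = -1 - 1 = -2)
B = 6 (B = 6 + 0 = 6)
h(X) = 6*X**2
(-123 + h((5 + j)*(8 + 8))) + 296 = (-123 + 6*((5 - 2)*(8 + 8))**2) + 296 = (-123 + 6*(3*16)**2) + 296 = (-123 + 6*48**2) + 296 = (-123 + 6*2304) + 296 = (-123 + 13824) + 296 = 13701 + 296 = 13997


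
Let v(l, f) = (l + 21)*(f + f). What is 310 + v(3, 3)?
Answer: 454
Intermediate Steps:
v(l, f) = 2*f*(21 + l) (v(l, f) = (21 + l)*(2*f) = 2*f*(21 + l))
310 + v(3, 3) = 310 + 2*3*(21 + 3) = 310 + 2*3*24 = 310 + 144 = 454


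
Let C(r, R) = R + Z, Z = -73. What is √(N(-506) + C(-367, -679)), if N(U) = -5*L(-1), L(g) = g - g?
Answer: 4*I*√47 ≈ 27.423*I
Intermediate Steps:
L(g) = 0
N(U) = 0 (N(U) = -5*0 = 0)
C(r, R) = -73 + R (C(r, R) = R - 73 = -73 + R)
√(N(-506) + C(-367, -679)) = √(0 + (-73 - 679)) = √(0 - 752) = √(-752) = 4*I*√47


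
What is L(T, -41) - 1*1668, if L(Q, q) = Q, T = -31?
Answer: -1699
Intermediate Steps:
L(T, -41) - 1*1668 = -31 - 1*1668 = -31 - 1668 = -1699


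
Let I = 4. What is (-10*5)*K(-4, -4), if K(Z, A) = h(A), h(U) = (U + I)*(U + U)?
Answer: 0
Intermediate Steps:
h(U) = 2*U*(4 + U) (h(U) = (U + 4)*(U + U) = (4 + U)*(2*U) = 2*U*(4 + U))
K(Z, A) = 2*A*(4 + A)
(-10*5)*K(-4, -4) = (-10*5)*(2*(-4)*(4 - 4)) = -100*(-4)*0 = -50*0 = 0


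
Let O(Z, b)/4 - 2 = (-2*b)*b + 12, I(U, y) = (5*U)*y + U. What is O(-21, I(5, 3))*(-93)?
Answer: 4756392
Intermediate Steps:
I(U, y) = U + 5*U*y (I(U, y) = 5*U*y + U = U + 5*U*y)
O(Z, b) = 56 - 8*b² (O(Z, b) = 8 + 4*((-2*b)*b + 12) = 8 + 4*(-2*b² + 12) = 8 + 4*(12 - 2*b²) = 8 + (48 - 8*b²) = 56 - 8*b²)
O(-21, I(5, 3))*(-93) = (56 - 8*25*(1 + 5*3)²)*(-93) = (56 - 8*25*(1 + 15)²)*(-93) = (56 - 8*(5*16)²)*(-93) = (56 - 8*80²)*(-93) = (56 - 8*6400)*(-93) = (56 - 51200)*(-93) = -51144*(-93) = 4756392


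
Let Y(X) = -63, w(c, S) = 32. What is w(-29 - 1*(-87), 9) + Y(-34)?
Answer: -31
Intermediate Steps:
w(-29 - 1*(-87), 9) + Y(-34) = 32 - 63 = -31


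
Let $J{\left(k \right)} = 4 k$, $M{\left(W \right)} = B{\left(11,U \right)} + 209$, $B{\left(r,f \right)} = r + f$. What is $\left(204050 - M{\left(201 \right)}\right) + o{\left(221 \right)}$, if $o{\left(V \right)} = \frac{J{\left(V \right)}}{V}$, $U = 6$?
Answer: $203828$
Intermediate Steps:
$B{\left(r,f \right)} = f + r$
$M{\left(W \right)} = 226$ ($M{\left(W \right)} = \left(6 + 11\right) + 209 = 17 + 209 = 226$)
$o{\left(V \right)} = 4$ ($o{\left(V \right)} = \frac{4 V}{V} = 4$)
$\left(204050 - M{\left(201 \right)}\right) + o{\left(221 \right)} = \left(204050 - 226\right) + 4 = 203824 + 4 = 203828$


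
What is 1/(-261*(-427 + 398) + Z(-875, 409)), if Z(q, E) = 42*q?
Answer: -1/29181 ≈ -3.4269e-5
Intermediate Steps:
1/(-261*(-427 + 398) + Z(-875, 409)) = 1/(-261*(-427 + 398) + 42*(-875)) = 1/(-261*(-29) - 36750) = 1/(7569 - 36750) = 1/(-29181) = -1/29181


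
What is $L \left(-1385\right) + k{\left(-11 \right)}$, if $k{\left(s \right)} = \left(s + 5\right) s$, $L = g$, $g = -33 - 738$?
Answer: $1067901$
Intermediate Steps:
$g = -771$ ($g = -33 - 738 = -771$)
$L = -771$
$k{\left(s \right)} = s \left(5 + s\right)$ ($k{\left(s \right)} = \left(5 + s\right) s = s \left(5 + s\right)$)
$L \left(-1385\right) + k{\left(-11 \right)} = \left(-771\right) \left(-1385\right) - 11 \left(5 - 11\right) = 1067835 - -66 = 1067835 + 66 = 1067901$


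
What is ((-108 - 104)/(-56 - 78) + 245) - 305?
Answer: -3914/67 ≈ -58.418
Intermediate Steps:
((-108 - 104)/(-56 - 78) + 245) - 305 = (-212/(-134) + 245) - 305 = (-212*(-1/134) + 245) - 305 = (106/67 + 245) - 305 = 16521/67 - 305 = -3914/67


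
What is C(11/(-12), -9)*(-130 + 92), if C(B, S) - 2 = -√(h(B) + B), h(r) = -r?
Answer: -76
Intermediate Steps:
C(B, S) = 2 (C(B, S) = 2 - √(-B + B) = 2 - √0 = 2 - 1*0 = 2 + 0 = 2)
C(11/(-12), -9)*(-130 + 92) = 2*(-130 + 92) = 2*(-38) = -76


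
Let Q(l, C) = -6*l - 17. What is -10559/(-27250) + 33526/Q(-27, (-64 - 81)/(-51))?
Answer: 183022911/790250 ≈ 231.60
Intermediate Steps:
Q(l, C) = -17 - 6*l
-10559/(-27250) + 33526/Q(-27, (-64 - 81)/(-51)) = -10559/(-27250) + 33526/(-17 - 6*(-27)) = -10559*(-1/27250) + 33526/(-17 + 162) = 10559/27250 + 33526/145 = 183022911/790250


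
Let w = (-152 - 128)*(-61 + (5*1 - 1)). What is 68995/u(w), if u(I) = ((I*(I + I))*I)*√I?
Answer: 13799*√3990/12976618701312000 ≈ 6.7170e-11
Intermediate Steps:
w = 15960 (w = -280*(-61 + (5 - 1)) = -280*(-61 + 4) = -280*(-57) = 15960)
u(I) = 2*I^(7/2) (u(I) = ((I*(2*I))*I)*√I = ((2*I²)*I)*√I = (2*I³)*√I = 2*I^(7/2))
68995/u(w) = 68995/((2*15960^(7/2))) = 68995/((2*(8130713472000*√3990))) = 68995/((16261426944000*√3990)) = 68995*(√3990/64883093506560000) = 13799*√3990/12976618701312000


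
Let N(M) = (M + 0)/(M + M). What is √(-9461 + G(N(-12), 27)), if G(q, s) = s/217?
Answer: I*√445503170/217 ≈ 97.267*I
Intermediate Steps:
N(M) = ½ (N(M) = M/((2*M)) = M*(1/(2*M)) = ½)
G(q, s) = s/217 (G(q, s) = s*(1/217) = s/217)
√(-9461 + G(N(-12), 27)) = √(-9461 + (1/217)*27) = √(-9461 + 27/217) = √(-2053010/217) = I*√445503170/217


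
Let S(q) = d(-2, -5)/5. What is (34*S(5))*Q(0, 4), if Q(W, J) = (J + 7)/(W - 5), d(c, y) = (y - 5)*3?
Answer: 2244/5 ≈ 448.80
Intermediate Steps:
d(c, y) = -15 + 3*y (d(c, y) = (-5 + y)*3 = -15 + 3*y)
S(q) = -6 (S(q) = (-15 + 3*(-5))/5 = (-15 - 15)*(1/5) = -30*1/5 = -6)
Q(W, J) = (7 + J)/(-5 + W)
(34*S(5))*Q(0, 4) = (34*(-6))*((7 + 4)/(-5 + 0)) = -204*11/(-5) = -(-204)*11/5 = -204*(-11/5) = 2244/5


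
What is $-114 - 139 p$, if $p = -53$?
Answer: $7253$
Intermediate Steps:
$-114 - 139 p = -114 - -7367 = -114 + 7367 = 7253$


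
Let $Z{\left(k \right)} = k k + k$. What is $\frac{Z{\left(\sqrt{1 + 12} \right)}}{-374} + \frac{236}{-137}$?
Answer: $- \frac{90045}{51238} - \frac{\sqrt{13}}{374} \approx -1.767$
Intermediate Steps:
$Z{\left(k \right)} = k + k^{2}$ ($Z{\left(k \right)} = k^{2} + k = k + k^{2}$)
$\frac{Z{\left(\sqrt{1 + 12} \right)}}{-374} + \frac{236}{-137} = \frac{\sqrt{1 + 12} \left(1 + \sqrt{1 + 12}\right)}{-374} + \frac{236}{-137} = \sqrt{13} \left(1 + \sqrt{13}\right) \left(- \frac{1}{374}\right) + 236 \left(- \frac{1}{137}\right) = - \frac{\sqrt{13} \left(1 + \sqrt{13}\right)}{374} - \frac{236}{137} = - \frac{236}{137} - \frac{\sqrt{13} \left(1 + \sqrt{13}\right)}{374}$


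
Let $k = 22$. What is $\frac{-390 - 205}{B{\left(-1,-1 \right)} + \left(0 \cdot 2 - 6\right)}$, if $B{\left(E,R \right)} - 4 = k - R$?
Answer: $- \frac{85}{3} \approx -28.333$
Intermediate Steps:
$B{\left(E,R \right)} = 26 - R$ ($B{\left(E,R \right)} = 4 - \left(-22 + R\right) = 26 - R$)
$\frac{-390 - 205}{B{\left(-1,-1 \right)} + \left(0 \cdot 2 - 6\right)} = \frac{-390 - 205}{\left(26 - -1\right) + \left(0 \cdot 2 - 6\right)} = - \frac{595}{\left(26 + 1\right) + \left(0 - 6\right)} = - \frac{595}{27 - 6} = - \frac{595}{21} = \left(-595\right) \frac{1}{21} = - \frac{85}{3}$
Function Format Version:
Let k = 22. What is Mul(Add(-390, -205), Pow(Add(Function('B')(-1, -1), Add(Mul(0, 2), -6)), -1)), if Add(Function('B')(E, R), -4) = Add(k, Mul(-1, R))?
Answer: Rational(-85, 3) ≈ -28.333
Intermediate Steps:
Function('B')(E, R) = Add(26, Mul(-1, R)) (Function('B')(E, R) = Add(4, Add(22, Mul(-1, R))) = Add(26, Mul(-1, R)))
Mul(Add(-390, -205), Pow(Add(Function('B')(-1, -1), Add(Mul(0, 2), -6)), -1)) = Mul(Add(-390, -205), Pow(Add(Add(26, Mul(-1, -1)), Add(Mul(0, 2), -6)), -1)) = Mul(-595, Pow(Add(Add(26, 1), Add(0, -6)), -1)) = Mul(-595, Pow(Add(27, -6), -1)) = Mul(-595, Pow(21, -1)) = Mul(-595, Rational(1, 21)) = Rational(-85, 3)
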